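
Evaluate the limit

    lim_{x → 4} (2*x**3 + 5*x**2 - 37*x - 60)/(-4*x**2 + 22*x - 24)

-99/10

At x = 4 both the top and bottom vanish — a removable singularity. Factoring out (x - 4) from each leaves (2*x^2 + 13*x + 15)/(6 - 4*x), which at x = 4 equals -99/10.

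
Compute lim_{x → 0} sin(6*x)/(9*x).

Substitution gives 0/0.
Write it as (6/9)·sin(6x)/(6x); since sin(u)/u → 1, the limit is 2/3.

2/3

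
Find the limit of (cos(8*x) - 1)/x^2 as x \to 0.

-32

Direct substitution gives 0/0.
Apply L'Hôpital: lim (-8*sin(8*x))/(2*x), still 0/0.
After 2 applications of L'Hôpital's rule the quotient is (-64*cos(8*x))/(2); substituting x = 0 gives -32.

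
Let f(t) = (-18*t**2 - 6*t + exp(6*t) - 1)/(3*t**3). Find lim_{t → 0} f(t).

12

Direct substitution gives 0/0.
Apply L'Hôpital: lim (-36*t + 6*e^(6*t) - 6)/(9*t^2), still 0/0.
Apply L'Hôpital: lim (36*e^(6*t) - 36)/(18*t), still 0/0.
After 3 applications of L'Hôpital's rule the quotient is (216*e^(6*t))/(18); substituting t = 0 gives 12.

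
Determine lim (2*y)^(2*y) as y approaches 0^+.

1

Base → 0⁺ and exponent → 0⁺: a 0^0 form.
Take logs: 2y·ln(2y). This is 0·(−∞); rewriting as ln(2y)/(1/(2y)) and applying L'Hôpital gives 0.
Hence the limit is e^0 = 1.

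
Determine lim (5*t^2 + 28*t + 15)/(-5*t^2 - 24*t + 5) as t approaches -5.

-11/13

At t = -5 both the top and bottom vanish — a removable singularity. Factoring out (t + 5) from each leaves (5*t + 3)/(1 - 5*t), which at t = -5 equals -11/13.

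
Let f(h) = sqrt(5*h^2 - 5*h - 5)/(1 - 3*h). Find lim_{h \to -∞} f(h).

For large |h|, √(5*h^2 - 5*h - 5) ≈ √5·|h| and the denominator ≈ -3h.
Since h → −∞, |h| = −h, giving −√5/(-3) = √(5)/3.

√(5)/3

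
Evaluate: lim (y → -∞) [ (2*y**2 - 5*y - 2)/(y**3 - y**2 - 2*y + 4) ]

The denominator has degree 3 and the numerator degree 2. Dividing numerator and denominator by y^3 sends every term to 0 except the leading denominator term, so the limit is 0.

0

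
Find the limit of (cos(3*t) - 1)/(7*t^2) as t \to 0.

-9/14

Direct substitution gives 0/0.
Apply L'Hôpital: lim (-3*sin(3*t))/(14*t), still 0/0.
After 2 applications of L'Hôpital's rule the quotient is (-9*cos(3*t))/(14); substituting t = 0 gives -9/14.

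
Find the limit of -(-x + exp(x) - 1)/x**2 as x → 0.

Direct substitution gives 0/0.
Apply L'Hôpital: lim (e^(x) - 1)/(-2*x), still 0/0.
After 2 applications of L'Hôpital's rule the quotient is (e^(x))/(-2); substituting x = 0 gives -1/2.

-1/2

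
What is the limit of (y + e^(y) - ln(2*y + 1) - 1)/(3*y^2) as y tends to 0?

5/6

Substitution gives 0/0; apply L'Hôpital's rule 2 times.
After differentiating numerator and denominator 2 times the quotient is (e^(y) + 4/(2*y + 1)^2)/(6); at y = 0 this is 5/6.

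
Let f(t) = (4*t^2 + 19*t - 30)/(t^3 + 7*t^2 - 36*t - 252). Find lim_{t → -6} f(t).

29/12

Since t = -6 makes numerator and denominator zero, (t + 6) divides both.
Cancelling it gives (4*t - 5)/(t^2 + t - 42); now plug in t = -6 to get 29/12.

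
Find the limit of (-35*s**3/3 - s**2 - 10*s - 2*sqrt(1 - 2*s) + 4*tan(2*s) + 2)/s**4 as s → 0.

5/4

Substitution gives 0/0 (the numerator vanishes to order 4).
Expand each term to order s^4: the coefficient of s^4 in -2·√(1 - 2s) is 5/4 and in 4·tan(2s) is 0.
Lower-order terms cancel with the polynomial part, so the numerator is (5/4)·s^4 + o(s^4), and the limit is (5/4)/(1) = 5/4.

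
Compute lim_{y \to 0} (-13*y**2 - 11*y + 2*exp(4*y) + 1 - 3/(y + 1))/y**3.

Substitution gives 0/0; apply L'Hôpital's rule 3 times.
After differentiating numerator and denominator 3 times the quotient is (128*e^(4*y) + 18/(y + 1)^4)/(6); at y = 0 this is 73/3.

73/3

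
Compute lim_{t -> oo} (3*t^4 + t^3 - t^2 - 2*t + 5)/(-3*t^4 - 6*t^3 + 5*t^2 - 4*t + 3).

-1

Numerator and denominator both have degree 4.
Dividing every term by t^4, all lower-order terms vanish and the limit is the ratio of leading coefficients, 3/(-3) = -1.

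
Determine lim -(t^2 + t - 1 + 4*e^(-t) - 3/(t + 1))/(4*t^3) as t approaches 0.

-7/12

Substitution gives 0/0 (the numerator vanishes to order 3).
Expand each term to order t^3: the coefficient of t^3 in 4·e^(-t) is -2/3 and in -3·1/(1 + t) is 3.
Lower-order terms cancel with the polynomial part, so the numerator is (7/3)·t^3 + o(t^3), and the limit is (7/3)/(-4) = -7/12.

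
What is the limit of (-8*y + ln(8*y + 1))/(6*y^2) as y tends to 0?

Direct substitution gives 0/0.
Apply L'Hôpital: lim (-8 + 8/(8*y + 1))/(12*y), still 0/0.
After 2 applications of L'Hôpital's rule the quotient is (-64/(8*y + 1)^2)/(12); substituting y = 0 gives -16/3.

-16/3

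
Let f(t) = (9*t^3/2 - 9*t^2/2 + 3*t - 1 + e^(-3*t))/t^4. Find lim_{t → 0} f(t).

Direct substitution gives 0/0.
Apply L'Hôpital: lim (27*t^2/2 - 9*t + 3 - 3*e^(-3*t))/(4*t^3), still 0/0.
Apply L'Hôpital: lim (27*t - 9 + 9*e^(-3*t))/(12*t^2), still 0/0.
Apply L'Hôpital: lim (27 - 27*e^(-3*t))/(24*t), still 0/0.
After 4 applications of L'Hôpital's rule the quotient is (81*e^(-3*t))/(24); substituting t = 0 gives 27/8.

27/8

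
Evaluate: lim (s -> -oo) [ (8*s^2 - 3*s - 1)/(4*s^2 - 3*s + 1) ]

Numerator and denominator both have degree 2.
Dividing every term by s^2, all lower-order terms vanish and the limit is the ratio of leading coefficients, 8/(4) = 2.

2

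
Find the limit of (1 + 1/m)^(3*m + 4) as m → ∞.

Write it as [(1 + 1/m)^m]^(3) · (1 + 1/m)^(4). The bracketed term tends to e^(1) and the second factor to 1, so the limit is e^(3).

e^(3)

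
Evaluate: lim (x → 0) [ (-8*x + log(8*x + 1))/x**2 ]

Direct substitution gives 0/0.
Apply L'Hôpital: lim (-8 + 8/(8*x + 1))/(2*x), still 0/0.
After 2 applications of L'Hôpital's rule the quotient is (-64/(8*x + 1)^2)/(2); substituting x = 0 gives -32.

-32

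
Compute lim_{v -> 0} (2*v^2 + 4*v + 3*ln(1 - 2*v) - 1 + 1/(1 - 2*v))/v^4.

Substitution gives 0/0; apply L'Hôpital's rule 4 times.
After differentiating numerator and denominator 4 times the quotient is (96*(-6*v - 1)/(2*v - 1)^5)/(24); at v = 0 this is 4.

4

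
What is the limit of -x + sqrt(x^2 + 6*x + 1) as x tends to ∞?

3

An ∞ − ∞ form. Rationalising with the conjugate, the difference becomes (6x + 1) / (√(x^2 + 6*x + 1) + x).
For large x the denominator behaves like 2·x, so the quotient tends to 6/2 = 3.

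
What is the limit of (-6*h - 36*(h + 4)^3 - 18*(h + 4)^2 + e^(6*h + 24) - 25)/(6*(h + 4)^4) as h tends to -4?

9

Direct substitution gives 0/0.
Apply L'Hôpital: lim (-36*h - 108*(h + 4)^2 + 6*e^(6*h + 24) - 150)/(24*(h + 4)^3), still 0/0.
Apply L'Hôpital: lim (-216*h + 36*e^(6*h + 24) - 900)/(72*(h + 4)^2), still 0/0.
Apply L'Hôpital: lim (216*e^(6*h + 24) - 216)/(144*h + 576), still 0/0.
After 4 applications of L'Hôpital's rule the quotient is (1296*e^(6*h + 24))/(144); substituting h = -4 gives 9.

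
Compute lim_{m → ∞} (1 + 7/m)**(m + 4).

Write it as [(1 + 7/m)^m]^(1) · (1 + 7/m)^(4). The bracketed term tends to e^(7) and the second factor to 1, so the limit is e^(7).

e^(7)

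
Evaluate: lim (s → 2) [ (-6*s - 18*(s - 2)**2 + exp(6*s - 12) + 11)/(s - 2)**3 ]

Direct substitution gives 0/0.
Apply L'Hôpital: lim (-36*s + 6*e^(6*s - 12) + 66)/(3*(s - 2)^2), still 0/0.
Apply L'Hôpital: lim (36*e^(6*s - 12) - 36)/(6*s - 12), still 0/0.
After 3 applications of L'Hôpital's rule the quotient is (216*e^(6*s - 12))/(6); substituting s = 2 gives 36.

36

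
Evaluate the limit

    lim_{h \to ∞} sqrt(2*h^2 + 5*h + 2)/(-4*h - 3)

For large |h|, √(2*h^2 + 5*h + 2) ≈ √2·|h| and the denominator ≈ -4h.
Since h → +∞, |h| = h, giving √2/(-4) = -√(2)/4.

-√(2)/4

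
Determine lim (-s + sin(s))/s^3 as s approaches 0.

Direct substitution gives 0/0.
Apply L'Hôpital: lim (cos(s) - 1)/(3*s^2), still 0/0.
Apply L'Hôpital: lim (-sin(s))/(6*s), still 0/0.
After 3 applications of L'Hôpital's rule the quotient is (-cos(s))/(6); substituting s = 0 gives -1/6.

-1/6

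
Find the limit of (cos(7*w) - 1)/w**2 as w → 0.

-49/2

Direct substitution gives 0/0.
Apply L'Hôpital: lim (-7*sin(7*w))/(2*w), still 0/0.
After 2 applications of L'Hôpital's rule the quotient is (-49*cos(7*w))/(2); substituting w = 0 gives -49/2.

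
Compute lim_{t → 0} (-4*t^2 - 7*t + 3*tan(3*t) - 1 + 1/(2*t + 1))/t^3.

19

Substitution gives 0/0 (the numerator vanishes to order 3).
Expand each term to order t^3: the coefficient of t^3 in 3·tan(3t) is 27 and in 1/(1 + 2t) is -8.
Lower-order terms cancel with the polynomial part, so the numerator is (19)·t^3 + o(t^3), and the limit is (19)/(1) = 19.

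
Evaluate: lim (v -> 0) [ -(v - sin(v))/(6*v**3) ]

-1/36

Direct substitution gives 0/0.
Apply L'Hôpital: lim (1 - cos(v))/(-18*v^2), still 0/0.
Apply L'Hôpital: lim (sin(v))/(-36*v), still 0/0.
After 3 applications of L'Hôpital's rule the quotient is (cos(v))/(-36); substituting v = 0 gives -1/36.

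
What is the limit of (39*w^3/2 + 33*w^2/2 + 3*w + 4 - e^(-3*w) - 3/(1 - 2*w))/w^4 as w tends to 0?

Substitution gives 0/0; apply L'Hôpital's rule 4 times.
After differentiating numerator and denominator 4 times the quotient is (-81*e^(-3*w) + 1152/(2*w - 1)^5)/(24); at w = 0 this is -411/8.

-411/8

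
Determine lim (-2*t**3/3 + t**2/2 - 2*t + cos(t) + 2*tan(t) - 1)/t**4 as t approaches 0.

Substitution gives 0/0; apply L'Hôpital's rule 4 times.
After differentiating numerator and denominator 4 times the quotient is (cos(t) + 48*tan(t)^5 + 80*tan(t)^3 + 32*tan(t))/(24); at t = 0 this is 1/24.

1/24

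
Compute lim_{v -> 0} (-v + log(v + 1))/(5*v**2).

-1/10

Direct substitution gives 0/0.
Apply L'Hôpital: lim (-1 + 1/(v + 1))/(10*v), still 0/0.
After 2 applications of L'Hôpital's rule the quotient is (-1/(v + 1)^2)/(10); substituting v = 0 gives -1/10.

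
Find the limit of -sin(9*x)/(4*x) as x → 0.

Substitution gives 0/0.
Write it as (9/(-4))·sin(9x)/(9x); since sin(u)/u → 1, the limit is -9/4.

-9/4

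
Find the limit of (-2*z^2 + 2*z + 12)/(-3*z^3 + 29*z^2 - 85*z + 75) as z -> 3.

-5/4

Since z = 3 makes numerator and denominator zero, (z - 3) divides both.
Cancelling it gives (-2*z - 4)/(-3*z^2 + 20*z - 25); now plug in z = 3 to get -5/4.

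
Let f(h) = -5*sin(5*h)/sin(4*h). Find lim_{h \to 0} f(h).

-25/4

Substitution gives 0/0.
Divide numerator and denominator by h: sin(5h)/h → 5 and sin(4h)/h → 4, so the limit is -5·5/4 = -25/4.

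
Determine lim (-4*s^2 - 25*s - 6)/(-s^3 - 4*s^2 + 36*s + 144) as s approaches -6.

At s = -6 both the top and bottom vanish — a removable singularity. Factoring out (s + 6) from each leaves (-4*s - 1)/(-s^2 + 2*s + 24), which at s = -6 equals -23/24.

-23/24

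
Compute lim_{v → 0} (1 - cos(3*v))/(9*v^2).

Substitution gives 0/0.
Use (1 − cos u)/u² → 1/2 with u = 3v: the limit is 3²/(2·9) = 1/2.

1/2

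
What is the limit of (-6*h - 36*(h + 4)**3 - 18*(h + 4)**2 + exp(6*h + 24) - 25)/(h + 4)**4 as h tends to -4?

54

Direct substitution gives 0/0.
Apply L'Hôpital: lim (-36*h - 108*(h + 4)^2 + 6*e^(6*h + 24) - 150)/(4*(h + 4)^3), still 0/0.
Apply L'Hôpital: lim (-216*h + 36*e^(6*h + 24) - 900)/(12*(h + 4)^2), still 0/0.
Apply L'Hôpital: lim (216*e^(6*h + 24) - 216)/(24*h + 96), still 0/0.
After 4 applications of L'Hôpital's rule the quotient is (1296*e^(6*h + 24))/(24); substituting h = -4 gives 54.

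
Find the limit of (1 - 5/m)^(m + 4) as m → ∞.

Let L be the limit and take ln: ln L = lim (m + 4)·ln(1 - 5/m) = lim (m + 4)·(-5/m + O(1/m²)) = -5.
Hence L = e^(-5).

e^(-5)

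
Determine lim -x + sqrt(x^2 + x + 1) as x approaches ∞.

This has the form ∞ − ∞. Multiply and divide by the conjugate √(x^2 + x + 1) + x.
That gives (x + 1) / (√(x^2 + x + 1) + x).
Divide numerator and denominator by x: the limit is 1/(2·1) = 1/2.

1/2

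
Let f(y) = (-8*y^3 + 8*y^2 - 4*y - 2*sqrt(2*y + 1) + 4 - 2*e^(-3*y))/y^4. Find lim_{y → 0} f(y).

Substitution gives 0/0 (the numerator vanishes to order 4).
Expand each term to order y^4: the coefficient of y^4 in -2·e^(-3y) is -27/4 and in -2·√(1 + 2y) is 5/4.
Lower-order terms cancel with the polynomial part, so the numerator is (-11/2)·y^4 + o(y^4), and the limit is (-11/2)/(1) = -11/2.

-11/2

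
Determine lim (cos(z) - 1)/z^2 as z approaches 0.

-1/2

Direct substitution gives 0/0.
Apply L'Hôpital: lim (-sin(z))/(2*z), still 0/0.
After 2 applications of L'Hôpital's rule the quotient is (-cos(z))/(2); substituting z = 0 gives -1/2.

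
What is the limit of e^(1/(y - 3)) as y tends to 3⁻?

0

As y → 3⁻, 1/(y - 3) → −∞, so e^(1/(y - 3)) → 0.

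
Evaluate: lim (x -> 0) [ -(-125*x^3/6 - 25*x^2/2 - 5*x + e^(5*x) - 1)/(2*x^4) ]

-625/48

Direct substitution gives 0/0.
Apply L'Hôpital: lim (-125*x^2/2 - 25*x + 5*e^(5*x) - 5)/(-8*x^3), still 0/0.
Apply L'Hôpital: lim (-125*x + 25*e^(5*x) - 25)/(-24*x^2), still 0/0.
Apply L'Hôpital: lim (125*e^(5*x) - 125)/(-48*x), still 0/0.
After 4 applications of L'Hôpital's rule the quotient is (625*e^(5*x))/(-48); substituting x = 0 gives -625/48.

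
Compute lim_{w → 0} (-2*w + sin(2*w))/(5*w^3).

Direct substitution gives 0/0.
Apply L'Hôpital: lim (2*cos(2*w) - 2)/(15*w^2), still 0/0.
Apply L'Hôpital: lim (-4*sin(2*w))/(30*w), still 0/0.
After 3 applications of L'Hôpital's rule the quotient is (-8*cos(2*w))/(30); substituting w = 0 gives -4/15.

-4/15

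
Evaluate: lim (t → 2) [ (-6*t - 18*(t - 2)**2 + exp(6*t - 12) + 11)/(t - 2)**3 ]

Direct substitution gives 0/0.
Apply L'Hôpital: lim (-36*t + 6*e^(6*t - 12) + 66)/(3*(t - 2)^2), still 0/0.
Apply L'Hôpital: lim (36*e^(6*t - 12) - 36)/(6*t - 12), still 0/0.
After 3 applications of L'Hôpital's rule the quotient is (216*e^(6*t - 12))/(6); substituting t = 2 gives 36.

36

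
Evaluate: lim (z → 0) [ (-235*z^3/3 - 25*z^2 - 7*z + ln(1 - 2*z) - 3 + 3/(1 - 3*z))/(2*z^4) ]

Substitution gives 0/0 (the numerator vanishes to order 4).
Expand each term to order z^4: the coefficient of z^4 in 3·1/(1 - 3z) is 243 and in ln(1 - 2z) is -4.
Lower-order terms cancel with the polynomial part, so the numerator is (239)·z^4 + o(z^4), and the limit is (239)/(2) = 239/2.

239/2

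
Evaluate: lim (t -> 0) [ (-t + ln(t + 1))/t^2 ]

Direct substitution gives 0/0.
Apply L'Hôpital: lim (-1 + 1/(t + 1))/(2*t), still 0/0.
After 2 applications of L'Hôpital's rule the quotient is (-1/(t + 1)^2)/(2); substituting t = 0 gives -1/2.

-1/2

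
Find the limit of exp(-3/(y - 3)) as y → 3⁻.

∞

As y → 3⁻, -3/(y - 3) → +∞, so e^(-3/(y - 3)) → ∞.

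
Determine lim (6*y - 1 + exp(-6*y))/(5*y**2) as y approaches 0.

Direct substitution gives 0/0.
Apply L'Hôpital: lim (6 - 6*e^(-6*y))/(10*y), still 0/0.
After 2 applications of L'Hôpital's rule the quotient is (36*e^(-6*y))/(10); substituting y = 0 gives 18/5.

18/5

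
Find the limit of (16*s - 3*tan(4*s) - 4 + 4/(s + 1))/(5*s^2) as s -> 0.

4/5

Substitution gives 0/0 (the numerator vanishes to order 2).
Expand each term to order s^2: the coefficient of s^2 in -3·tan(4s) is 0 and in 4·1/(1 + s) is 4.
Lower-order terms cancel with the polynomial part, so the numerator is (4)·s^2 + o(s^2), and the limit is (4)/(5) = 4/5.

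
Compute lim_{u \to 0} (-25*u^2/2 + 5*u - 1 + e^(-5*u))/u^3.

Direct substitution gives 0/0.
Apply L'Hôpital: lim (-25*u + 5 - 5*e^(-5*u))/(3*u^2), still 0/0.
Apply L'Hôpital: lim (-25 + 25*e^(-5*u))/(6*u), still 0/0.
After 3 applications of L'Hôpital's rule the quotient is (-125*e^(-5*u))/(6); substituting u = 0 gives -125/6.

-125/6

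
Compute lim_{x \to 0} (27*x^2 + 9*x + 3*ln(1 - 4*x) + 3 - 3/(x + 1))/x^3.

-61

Substitution gives 0/0 (the numerator vanishes to order 3).
Expand each term to order x^3: the coefficient of x^3 in 3·ln(1 - 4x) is -64 and in -3·1/(1 + x) is 3.
Lower-order terms cancel with the polynomial part, so the numerator is (-61)·x^3 + o(x^3), and the limit is (-61)/(1) = -61.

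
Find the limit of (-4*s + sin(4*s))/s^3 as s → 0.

Direct substitution gives 0/0.
Apply L'Hôpital: lim (4*cos(4*s) - 4)/(3*s^2), still 0/0.
Apply L'Hôpital: lim (-16*sin(4*s))/(6*s), still 0/0.
After 3 applications of L'Hôpital's rule the quotient is (-64*cos(4*s))/(6); substituting s = 0 gives -32/3.

-32/3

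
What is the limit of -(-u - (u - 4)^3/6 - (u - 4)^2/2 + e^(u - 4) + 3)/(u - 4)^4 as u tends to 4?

-1/24

Direct substitution gives 0/0.
Apply L'Hôpital: lim (-u - (u - 4)^2/2 + e^(u - 4) + 3)/(-4*(u - 4)^3), still 0/0.
Apply L'Hôpital: lim (-u + e^(u - 4) + 3)/(-12*(u - 4)^2), still 0/0.
Apply L'Hôpital: lim (e^(u - 4) - 1)/(96 - 24*u), still 0/0.
After 4 applications of L'Hôpital's rule the quotient is (e^(u - 4))/(-24); substituting u = 4 gives -1/24.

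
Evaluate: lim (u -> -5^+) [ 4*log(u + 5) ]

As u → -5⁺, u + 5 → 0⁺ and ln(u + 5) → −∞.
Multiplying by 4 gives -∞.

-∞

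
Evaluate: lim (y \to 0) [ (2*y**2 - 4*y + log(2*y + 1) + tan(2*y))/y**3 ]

Substitution gives 0/0; apply L'Hôpital's rule 3 times.
After differentiating numerator and denominator 3 times the quotient is (48*tan(2*y)^2/cos(2*y)^2 + 16/cos(2*y)^2 + 16/(2*y + 1)^3)/(6); at y = 0 this is 16/3.

16/3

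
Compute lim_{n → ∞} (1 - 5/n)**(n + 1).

Let L be the limit and take ln: ln L = lim (n + 1)·ln(1 - 5/n) = lim (n + 1)·(-5/n + O(1/n²)) = -5.
Hence L = e^(-5).

e^(-5)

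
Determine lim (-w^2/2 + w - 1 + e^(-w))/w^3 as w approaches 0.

Direct substitution gives 0/0.
Apply L'Hôpital: lim (-w + 1 - e^(-w))/(3*w^2), still 0/0.
Apply L'Hôpital: lim (-1 + e^(-w))/(6*w), still 0/0.
After 3 applications of L'Hôpital's rule the quotient is (-e^(-w))/(6); substituting w = 0 gives -1/6.

-1/6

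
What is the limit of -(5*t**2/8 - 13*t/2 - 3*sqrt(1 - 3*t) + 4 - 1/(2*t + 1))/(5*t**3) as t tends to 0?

-209/80

Substitution gives 0/0 (the numerator vanishes to order 3).
Expand each term to order t^3: the coefficient of t^3 in −1/(1 + 2t) is 8 and in -3·√(1 - 3t) is 81/16.
Lower-order terms cancel with the polynomial part, so the numerator is (209/16)·t^3 + o(t^3), and the limit is (209/16)/(-5) = -209/80.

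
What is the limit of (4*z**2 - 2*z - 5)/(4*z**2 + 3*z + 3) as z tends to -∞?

1

Numerator and denominator both have degree 2.
Dividing every term by z^2, all lower-order terms vanish and the limit is the ratio of leading coefficients, 4/(4) = 1.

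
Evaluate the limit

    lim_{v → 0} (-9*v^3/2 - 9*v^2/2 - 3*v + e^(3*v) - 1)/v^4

27/8

Direct substitution gives 0/0.
Apply L'Hôpital: lim (-27*v^2/2 - 9*v + 3*e^(3*v) - 3)/(4*v^3), still 0/0.
Apply L'Hôpital: lim (-27*v + 9*e^(3*v) - 9)/(12*v^2), still 0/0.
Apply L'Hôpital: lim (27*e^(3*v) - 27)/(24*v), still 0/0.
After 4 applications of L'Hôpital's rule the quotient is (81*e^(3*v))/(24); substituting v = 0 gives 27/8.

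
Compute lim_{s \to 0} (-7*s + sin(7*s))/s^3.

-343/6

Direct substitution gives 0/0.
Apply L'Hôpital: lim (7*cos(7*s) - 7)/(3*s^2), still 0/0.
Apply L'Hôpital: lim (-49*sin(7*s))/(6*s), still 0/0.
After 3 applications of L'Hôpital's rule the quotient is (-343*cos(7*s))/(6); substituting s = 0 gives -343/6.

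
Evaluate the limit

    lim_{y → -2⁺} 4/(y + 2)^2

As y → -2⁺, (y + 2) → 0⁺, so (y + 2)^2 → 0⁺ and 4/(y + 2)^2 → ∞.

∞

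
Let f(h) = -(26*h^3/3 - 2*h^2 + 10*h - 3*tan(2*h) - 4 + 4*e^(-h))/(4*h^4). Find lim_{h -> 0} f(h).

Substitution gives 0/0 (the numerator vanishes to order 4).
Expand each term to order h^4: the coefficient of h^4 in -3·tan(2h) is 0 and in 4·e^(-h) is 1/6.
Lower-order terms cancel with the polynomial part, so the numerator is (1/6)·h^4 + o(h^4), and the limit is (1/6)/(-4) = -1/24.

-1/24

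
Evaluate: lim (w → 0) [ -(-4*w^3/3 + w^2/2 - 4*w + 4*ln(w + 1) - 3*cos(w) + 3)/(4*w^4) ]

9/32

Substitution gives 0/0; apply L'Hôpital's rule 4 times.
After differentiating numerator and denominator 4 times the quotient is (-3*cos(w) - 24/(w + 1)^4)/(-96); at w = 0 this is 9/32.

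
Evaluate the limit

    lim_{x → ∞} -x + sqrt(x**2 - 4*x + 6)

This has the form ∞ − ∞. Multiply and divide by the conjugate √(x^2 - 4*x + 6) + x.
That gives (-4x + 6) / (√(x^2 - 4*x + 6) + x).
Divide numerator and denominator by x: the limit is -4/(2·1) = -2.

-2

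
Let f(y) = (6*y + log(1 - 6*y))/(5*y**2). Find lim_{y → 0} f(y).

-18/5

Direct substitution gives 0/0.
Apply L'Hôpital: lim (6 - 6/(1 - 6*y))/(10*y), still 0/0.
After 2 applications of L'Hôpital's rule the quotient is (-36/(1 - 6*y)^2)/(10); substituting y = 0 gives -18/5.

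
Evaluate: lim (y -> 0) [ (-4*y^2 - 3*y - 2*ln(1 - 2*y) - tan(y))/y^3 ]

Substitution gives 0/0 (the numerator vanishes to order 3).
Expand each term to order y^3: the coefficient of y^3 in −tan(y) is -1/3 and in -2·ln(1 - 2y) is 16/3.
Lower-order terms cancel with the polynomial part, so the numerator is (5)·y^3 + o(y^3), and the limit is (5)/(1) = 5.

5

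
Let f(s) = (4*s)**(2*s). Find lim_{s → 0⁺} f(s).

Base → 0⁺ and exponent → 0⁺: a 0^0 form.
Take logs: 2s·ln(4s). This is 0·(−∞); rewriting as ln(4s)/(1/(2s)) and applying L'Hôpital gives 0.
Hence the limit is e^0 = 1.

1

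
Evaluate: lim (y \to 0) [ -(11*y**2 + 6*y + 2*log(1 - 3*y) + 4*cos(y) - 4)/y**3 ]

18

Substitution gives 0/0 (the numerator vanishes to order 3).
Expand each term to order y^3: the coefficient of y^3 in 4·cos(y) is 0 and in 2·ln(1 - 3y) is -18.
Lower-order terms cancel with the polynomial part, so the numerator is (-18)·y^3 + o(y^3), and the limit is (-18)/(-1) = 18.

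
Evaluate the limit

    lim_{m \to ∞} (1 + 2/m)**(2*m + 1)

e^(4)

Write it as [(1 + 2/m)^m]^(2) · (1 + 2/m)^(1). The bracketed term tends to e^(2) and the second factor to 1, so the limit is e^(4).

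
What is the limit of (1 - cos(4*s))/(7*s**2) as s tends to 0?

8/7

Substitution gives 0/0.
Use (1 − cos u)/u² → 1/2 with u = 4s: the limit is 4²/(2·7) = 8/7.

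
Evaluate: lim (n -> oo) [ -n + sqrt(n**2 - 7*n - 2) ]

An ∞ − ∞ form. Rationalising with the conjugate, the difference becomes (-7n - 2) / (√(n^2 - 7*n - 2) + n).
For large n the denominator behaves like 2·n, so the quotient tends to -7/2 = -7/2.

-7/2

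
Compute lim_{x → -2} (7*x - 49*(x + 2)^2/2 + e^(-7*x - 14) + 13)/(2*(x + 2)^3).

Direct substitution gives 0/0.
Apply L'Hôpital: lim (-49*x - 7*e^(-7*x - 14) - 91)/(6*(x + 2)^2), still 0/0.
Apply L'Hôpital: lim (49*e^(-7*x - 14) - 49)/(12*x + 24), still 0/0.
After 3 applications of L'Hôpital's rule the quotient is (-343*e^(-7*x - 14))/(12); substituting x = -2 gives -343/12.

-343/12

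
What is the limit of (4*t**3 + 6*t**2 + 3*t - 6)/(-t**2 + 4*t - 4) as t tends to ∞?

-∞

The numerator has higher degree (3 > 2); the quotient behaves like (4/(-1))·t^1 for large |t|.
As t → +∞ this diverges to -∞.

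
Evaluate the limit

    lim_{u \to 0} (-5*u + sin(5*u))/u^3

Direct substitution gives 0/0.
Apply L'Hôpital: lim (5*cos(5*u) - 5)/(3*u^2), still 0/0.
Apply L'Hôpital: lim (-25*sin(5*u))/(6*u), still 0/0.
After 3 applications of L'Hôpital's rule the quotient is (-125*cos(5*u))/(6); substituting u = 0 gives -125/6.

-125/6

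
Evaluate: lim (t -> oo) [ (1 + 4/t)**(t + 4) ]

e^(4)

Let L be the limit and take ln: ln L = lim (t + 4)·ln(1 + 4/t) = lim (t + 4)·(4/t + O(1/t²)) = 4.
Hence L = e^(4).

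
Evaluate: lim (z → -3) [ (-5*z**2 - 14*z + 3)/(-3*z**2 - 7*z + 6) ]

16/11

At z = -3 both the top and bottom vanish — a removable singularity. Factoring out (z + 3) from each leaves (1 - 5*z)/(2 - 3*z), which at z = -3 equals 16/11.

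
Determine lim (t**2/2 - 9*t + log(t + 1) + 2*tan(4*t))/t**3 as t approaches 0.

43

Substitution gives 0/0; apply L'Hôpital's rule 3 times.
After differentiating numerator and denominator 3 times the quotient is (2*(128*(t + 1)^3*(3*tan(4*t)^2 + 1)/cos(4*t)^2 + 1)/(t + 1)^3)/(6); at t = 0 this is 43.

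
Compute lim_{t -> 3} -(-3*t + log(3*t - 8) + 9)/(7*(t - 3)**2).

Direct substitution gives 0/0.
Apply L'Hôpital: lim (-3 + 3/(3*t - 8))/(42 - 14*t), still 0/0.
After 2 applications of L'Hôpital's rule the quotient is (-9/(3*t - 8)^2)/(-14); substituting t = 3 gives 9/14.

9/14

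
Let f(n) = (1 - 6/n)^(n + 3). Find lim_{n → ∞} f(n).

The base → 1 and the exponent → ∞: a 1^∞ form.
Take logarithms: (n + 3)·ln(1 - 6/n). Since ln(1+u) ~ u for small u, this behaves like (n)·(-6/n) → -6.
So the limit is e^(-6).

e^(-6)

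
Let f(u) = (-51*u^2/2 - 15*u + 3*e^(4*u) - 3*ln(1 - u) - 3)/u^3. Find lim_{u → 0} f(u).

Substitution gives 0/0; apply L'Hôpital's rule 3 times.
After differentiating numerator and denominator 3 times the quotient is (192*e^(4*u) - 6/(u - 1)^3)/(6); at u = 0 this is 33.

33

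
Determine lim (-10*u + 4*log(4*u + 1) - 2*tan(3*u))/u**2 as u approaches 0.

Substitution gives 0/0 (the numerator vanishes to order 2).
Expand each term to order u^2: the coefficient of u^2 in -2·tan(3u) is 0 and in 4·ln(1 + 4u) is -32.
Lower-order terms cancel with the polynomial part, so the numerator is (-32)·u^2 + o(u^2), and the limit is (-32)/(1) = -32.

-32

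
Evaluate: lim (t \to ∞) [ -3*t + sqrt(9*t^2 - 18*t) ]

-3

This has the form ∞ − ∞. Multiply and divide by the conjugate √(9*t^2 - 18*t) + 3t.
That gives (-18t) / (√(9*t^2 - 18*t) + 3t).
Divide numerator and denominator by t: the limit is -18/(2·3) = -3.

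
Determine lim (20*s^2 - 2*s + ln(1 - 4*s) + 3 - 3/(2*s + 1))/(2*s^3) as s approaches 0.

Substitution gives 0/0; apply L'Hôpital's rule 3 times.
After differentiating numerator and denominator 3 times the quotient is (128/(4*s - 1)^3 + 144/(2*s + 1)^4)/(12); at s = 0 this is 4/3.

4/3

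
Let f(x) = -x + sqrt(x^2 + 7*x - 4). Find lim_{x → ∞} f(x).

An ∞ − ∞ form. Rationalising with the conjugate, the difference becomes (7x - 4) / (√(x^2 + 7*x - 4) + x).
For large x the denominator behaves like 2·x, so the quotient tends to 7/2 = 7/2.

7/2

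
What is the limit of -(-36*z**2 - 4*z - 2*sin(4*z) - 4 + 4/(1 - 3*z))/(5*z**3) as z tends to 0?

-388/15

Substitution gives 0/0; apply L'Hôpital's rule 3 times.
After differentiating numerator and denominator 3 times the quotient is (128*cos(4*z) + 648/(3*z - 1)^4)/(-30); at z = 0 this is -388/15.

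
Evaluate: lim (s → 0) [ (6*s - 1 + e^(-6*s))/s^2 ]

Direct substitution gives 0/0.
Apply L'Hôpital: lim (6 - 6*e^(-6*s))/(2*s), still 0/0.
After 2 applications of L'Hôpital's rule the quotient is (36*e^(-6*s))/(2); substituting s = 0 gives 18.

18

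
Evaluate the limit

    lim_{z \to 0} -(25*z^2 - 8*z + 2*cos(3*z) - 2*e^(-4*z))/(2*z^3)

Substitution gives 0/0 (the numerator vanishes to order 3).
Expand each term to order z^3: the coefficient of z^3 in -2·e^(-4z) is 64/3 and in 2·cos(3z) is 0.
Lower-order terms cancel with the polynomial part, so the numerator is (64/3)·z^3 + o(z^3), and the limit is (64/3)/(-2) = -32/3.

-32/3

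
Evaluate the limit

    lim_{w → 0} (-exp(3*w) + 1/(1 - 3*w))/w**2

9/2

Substitution gives 0/0; apply L'Hôpital's rule 2 times.
After differentiating numerator and denominator 2 times the quotient is (-9*e^(3*w) - 18/(3*w - 1)^3)/(2); at w = 0 this is 9/2.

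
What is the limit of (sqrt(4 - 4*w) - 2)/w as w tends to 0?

-1

A 0/0 form; rationalise with √(4 - 4w) + √4. This collapses the numerator to -4w, leaving -4/(√(4 - 4w) + √4) → -4/(2√4) = -1.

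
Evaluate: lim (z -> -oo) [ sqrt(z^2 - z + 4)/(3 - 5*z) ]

For large |z|, √(z^2 - z + 4) ≈ √1·|z| and the denominator ≈ -5z.
Since z → −∞, |z| = −z, giving −√1/(-5) = 1/5.

1/5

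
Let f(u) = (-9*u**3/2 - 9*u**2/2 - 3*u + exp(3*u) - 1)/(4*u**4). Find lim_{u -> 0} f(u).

27/32

Direct substitution gives 0/0.
Apply L'Hôpital: lim (-27*u^2/2 - 9*u + 3*e^(3*u) - 3)/(16*u^3), still 0/0.
Apply L'Hôpital: lim (-27*u + 9*e^(3*u) - 9)/(48*u^2), still 0/0.
Apply L'Hôpital: lim (27*e^(3*u) - 27)/(96*u), still 0/0.
After 4 applications of L'Hôpital's rule the quotient is (81*e^(3*u))/(96); substituting u = 0 gives 27/32.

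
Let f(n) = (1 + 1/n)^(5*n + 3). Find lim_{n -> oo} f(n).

Let L be the limit and take ln: ln L = lim (5n + 3)·ln(1 + 1/n) = lim (5n + 3)·(1/n + O(1/n²)) = 5.
Hence L = e^(5).

e^(5)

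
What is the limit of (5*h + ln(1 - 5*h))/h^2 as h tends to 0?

Direct substitution gives 0/0.
Apply L'Hôpital: lim (5 - 5/(1 - 5*h))/(2*h), still 0/0.
After 2 applications of L'Hôpital's rule the quotient is (-25/(1 - 5*h)^2)/(2); substituting h = 0 gives -25/2.

-25/2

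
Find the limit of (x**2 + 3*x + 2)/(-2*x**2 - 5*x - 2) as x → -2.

Since x = -2 makes numerator and denominator zero, (x + 2) divides both.
Cancelling it gives (x + 1)/(-2*x - 1); now plug in x = -2 to get -1/3.

-1/3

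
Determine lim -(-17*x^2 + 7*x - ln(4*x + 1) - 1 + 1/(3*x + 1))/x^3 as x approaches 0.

Substitution gives 0/0 (the numerator vanishes to order 3).
Expand each term to order x^3: the coefficient of x^3 in 1/(1 + 3x) is -27 and in −ln(1 + 4x) is -64/3.
Lower-order terms cancel with the polynomial part, so the numerator is (-145/3)·x^3 + o(x^3), and the limit is (-145/3)/(-1) = 145/3.

145/3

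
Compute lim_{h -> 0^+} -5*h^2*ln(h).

This is a 0·(−∞) form. Rewrite as -5·ln(h) / h^(−2) and apply L'Hôpital:
the derivative quotient is -5·(1/h) / (−2·h^(−3)) = (5/2)·h^2 → 0.

0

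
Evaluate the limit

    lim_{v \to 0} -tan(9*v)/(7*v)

Substitution gives 0/0.
Since tan(u)/u → 1 as u → 0, tan(9v)/(9v) → 1 and the limit is 9/(-7) = -9/7.

-9/7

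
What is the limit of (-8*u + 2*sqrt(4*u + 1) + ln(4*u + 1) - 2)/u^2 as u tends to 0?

Substitution gives 0/0; apply L'Hôpital's rule 2 times.
After differentiating numerator and denominator 2 times the quotient is (-16/(4*u + 1)^2 - 8/(4*u + 1)^(3/2))/(2); at u = 0 this is -12.

-12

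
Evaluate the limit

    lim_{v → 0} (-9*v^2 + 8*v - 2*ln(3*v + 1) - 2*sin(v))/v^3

Substitution gives 0/0 (the numerator vanishes to order 3).
Expand each term to order v^3: the coefficient of v^3 in -2·sin(v) is 1/3 and in -2·ln(1 + 3v) is -18.
Lower-order terms cancel with the polynomial part, so the numerator is (-53/3)·v^3 + o(v^3), and the limit is (-53/3)/(1) = -53/3.

-53/3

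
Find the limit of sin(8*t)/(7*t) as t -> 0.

Substitution gives 0/0.
Write it as (8/7)·sin(8t)/(8t); since sin(u)/u → 1, the limit is 8/7.

8/7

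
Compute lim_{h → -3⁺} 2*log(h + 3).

-∞

As h → -3⁺, h + 3 → 0⁺ and ln(h + 3) → −∞.
Multiplying by 2 gives -∞.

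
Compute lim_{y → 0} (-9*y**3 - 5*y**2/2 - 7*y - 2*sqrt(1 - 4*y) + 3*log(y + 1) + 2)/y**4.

Substitution gives 0/0; apply L'Hôpital's rule 4 times.
After differentiating numerator and denominator 4 times the quotient is (-18/(y + 1)^4 + 480/(1 - 4*y)^(7/2))/(24); at y = 0 this is 77/4.

77/4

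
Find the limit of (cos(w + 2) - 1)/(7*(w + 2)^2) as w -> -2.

Direct substitution gives 0/0.
Apply L'Hôpital: lim (-sin(w + 2))/(14*w + 28), still 0/0.
After 2 applications of L'Hôpital's rule the quotient is (-cos(w + 2))/(14); substituting w = -2 gives -1/14.

-1/14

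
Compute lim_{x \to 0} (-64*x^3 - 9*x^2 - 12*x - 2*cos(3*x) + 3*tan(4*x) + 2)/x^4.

Substitution gives 0/0 (the numerator vanishes to order 4).
Expand each term to order x^4: the coefficient of x^4 in 3·tan(4x) is 0 and in -2·cos(3x) is -27/4.
Lower-order terms cancel with the polynomial part, so the numerator is (-27/4)·x^4 + o(x^4), and the limit is (-27/4)/(1) = -27/4.

-27/4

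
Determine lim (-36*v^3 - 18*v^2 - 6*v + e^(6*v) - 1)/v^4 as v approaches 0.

54

Direct substitution gives 0/0.
Apply L'Hôpital: lim (-108*v^2 - 36*v + 6*e^(6*v) - 6)/(4*v^3), still 0/0.
Apply L'Hôpital: lim (-216*v + 36*e^(6*v) - 36)/(12*v^2), still 0/0.
Apply L'Hôpital: lim (216*e^(6*v) - 216)/(24*v), still 0/0.
After 4 applications of L'Hôpital's rule the quotient is (1296*e^(6*v))/(24); substituting v = 0 gives 54.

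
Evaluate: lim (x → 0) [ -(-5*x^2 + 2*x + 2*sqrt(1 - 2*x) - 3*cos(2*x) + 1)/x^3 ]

Substitution gives 0/0 (the numerator vanishes to order 3).
Expand each term to order x^3: the coefficient of x^3 in 2·√(1 - 2x) is -1 and in -3·cos(2x) is 0.
Lower-order terms cancel with the polynomial part, so the numerator is (-1)·x^3 + o(x^3), and the limit is (-1)/(-1) = 1.

1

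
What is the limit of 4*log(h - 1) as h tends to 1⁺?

As h → 1⁺, h - 1 → 0⁺ and ln(h - 1) → −∞.
Multiplying by 4 gives -∞.

-∞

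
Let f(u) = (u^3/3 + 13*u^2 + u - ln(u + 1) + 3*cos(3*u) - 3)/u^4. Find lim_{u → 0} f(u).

83/8

Substitution gives 0/0 (the numerator vanishes to order 4).
Expand each term to order u^4: the coefficient of u^4 in 3·cos(3u) is 81/8 and in −ln(1 + u) is 1/4.
Lower-order terms cancel with the polynomial part, so the numerator is (83/8)·u^4 + o(u^4), and the limit is (83/8)/(1) = 83/8.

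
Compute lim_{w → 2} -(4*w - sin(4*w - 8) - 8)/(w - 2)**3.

-32/3

Direct substitution gives 0/0.
Apply L'Hôpital: lim (4 - 4*cos(4*w - 8))/(-3*(w - 2)^2), still 0/0.
Apply L'Hôpital: lim (16*sin(4*w - 8))/(12 - 6*w), still 0/0.
After 3 applications of L'Hôpital's rule the quotient is (64*cos(4*w - 8))/(-6); substituting w = 2 gives -32/3.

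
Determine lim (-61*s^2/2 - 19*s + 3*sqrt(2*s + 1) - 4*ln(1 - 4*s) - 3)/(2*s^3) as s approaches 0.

521/12

Substitution gives 0/0 (the numerator vanishes to order 3).
Expand each term to order s^3: the coefficient of s^3 in -4·ln(1 - 4s) is 256/3 and in 3·√(1 + 2s) is 3/2.
Lower-order terms cancel with the polynomial part, so the numerator is (521/6)·s^3 + o(s^3), and the limit is (521/6)/(2) = 521/12.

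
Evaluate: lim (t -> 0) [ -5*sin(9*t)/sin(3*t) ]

Substitution gives 0/0.
Divide numerator and denominator by t: sin(9t)/t → 9 and sin(3t)/t → 3, so the limit is -5·9/3 = -15.

-15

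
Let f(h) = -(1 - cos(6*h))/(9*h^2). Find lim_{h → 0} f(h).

Substitution gives 0/0.
Use (1 − cos u)/u² → 1/2 with u = 6h: the limit is 6²/(2·(-9)) = -2.

-2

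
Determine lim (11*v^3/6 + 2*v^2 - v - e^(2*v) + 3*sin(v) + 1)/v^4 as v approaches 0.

Substitution gives 0/0; apply L'Hôpital's rule 4 times.
After differentiating numerator and denominator 4 times the quotient is (-16*e^(2*v) + 3*sin(v))/(24); at v = 0 this is -2/3.

-2/3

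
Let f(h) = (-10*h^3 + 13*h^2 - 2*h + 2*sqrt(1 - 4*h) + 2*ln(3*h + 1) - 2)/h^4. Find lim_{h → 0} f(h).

-121/2

Substitution gives 0/0 (the numerator vanishes to order 4).
Expand each term to order h^4: the coefficient of h^4 in 2·ln(1 + 3h) is -81/2 and in 2·√(1 - 4h) is -20.
Lower-order terms cancel with the polynomial part, so the numerator is (-121/2)·h^4 + o(h^4), and the limit is (-121/2)/(1) = -121/2.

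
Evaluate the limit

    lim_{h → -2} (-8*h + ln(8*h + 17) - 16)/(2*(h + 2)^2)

Direct substitution gives 0/0.
Apply L'Hôpital: lim (-8 + 8/(8*h + 17))/(4*h + 8), still 0/0.
After 2 applications of L'Hôpital's rule the quotient is (-64/(8*h + 17)^2)/(4); substituting h = -2 gives -16.

-16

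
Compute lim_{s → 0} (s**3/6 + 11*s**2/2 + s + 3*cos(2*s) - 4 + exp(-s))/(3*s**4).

Substitution gives 0/0 (the numerator vanishes to order 4).
Expand each term to order s^4: the coefficient of s^4 in 3·cos(2s) is 2 and in e^(-s) is 1/24.
Lower-order terms cancel with the polynomial part, so the numerator is (49/24)·s^4 + o(s^4), and the limit is (49/24)/(3) = 49/72.

49/72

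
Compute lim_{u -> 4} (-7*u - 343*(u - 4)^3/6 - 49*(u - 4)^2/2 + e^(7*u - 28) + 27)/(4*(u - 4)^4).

2401/96

Direct substitution gives 0/0.
Apply L'Hôpital: lim (-49*u - 343*(u - 4)^2/2 + 7*e^(7*u - 28) + 189)/(16*(u - 4)^3), still 0/0.
Apply L'Hôpital: lim (-343*u + 49*e^(7*u - 28) + 1323)/(48*(u - 4)^2), still 0/0.
Apply L'Hôpital: lim (343*e^(7*u - 28) - 343)/(96*u - 384), still 0/0.
After 4 applications of L'Hôpital's rule the quotient is (2401*e^(7*u - 28))/(96); substituting u = 4 gives 2401/96.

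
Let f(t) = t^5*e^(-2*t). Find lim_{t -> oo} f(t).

Write as t^5/e^{2t}, an ∞/∞ form.
Exponential growth dominates any polynomial, so repeated L'Hôpital (or the standard result) gives 0.

0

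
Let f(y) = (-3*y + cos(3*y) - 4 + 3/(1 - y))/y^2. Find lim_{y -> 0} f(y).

Substitution gives 0/0 (the numerator vanishes to order 2).
Expand each term to order y^2: the coefficient of y^2 in cos(3y) is -9/2 and in 3·1/(1 - y) is 3.
Lower-order terms cancel with the polynomial part, so the numerator is (-3/2)·y^2 + o(y^2), and the limit is (-3/2)/(1) = -3/2.

-3/2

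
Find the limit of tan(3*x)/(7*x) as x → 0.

3/7

Substitution gives 0/0.
Since tan(u)/u → 1 as u → 0, tan(3x)/(3x) → 1 and the limit is 3/7.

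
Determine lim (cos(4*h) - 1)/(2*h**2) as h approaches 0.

Direct substitution gives 0/0.
Apply L'Hôpital: lim (-4*sin(4*h))/(4*h), still 0/0.
After 2 applications of L'Hôpital's rule the quotient is (-16*cos(4*h))/(4); substituting h = 0 gives -4.

-4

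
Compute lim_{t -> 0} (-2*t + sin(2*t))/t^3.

-4/3

Direct substitution gives 0/0.
Apply L'Hôpital: lim (2*cos(2*t) - 2)/(3*t^2), still 0/0.
Apply L'Hôpital: lim (-4*sin(2*t))/(6*t), still 0/0.
After 3 applications of L'Hôpital's rule the quotient is (-8*cos(2*t))/(6); substituting t = 0 gives -4/3.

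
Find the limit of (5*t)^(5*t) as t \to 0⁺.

Base → 0⁺ and exponent → 0⁺: a 0^0 form.
Take logs: 5t·ln(5t). This is 0·(−∞); rewriting as ln(5t)/(1/(5t)) and applying L'Hôpital gives 0.
Hence the limit is e^0 = 1.

1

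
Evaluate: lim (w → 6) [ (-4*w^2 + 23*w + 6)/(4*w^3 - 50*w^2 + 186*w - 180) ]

Since w = 6 makes numerator and denominator zero, (w - 6) divides both.
Cancelling it gives (-4*w - 1)/(4*w^2 - 26*w + 30); now plug in w = 6 to get -25/18.

-25/18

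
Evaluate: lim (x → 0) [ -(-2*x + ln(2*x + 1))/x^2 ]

Direct substitution gives 0/0.
Apply L'Hôpital: lim (-2 + 2/(2*x + 1))/(-2*x), still 0/0.
After 2 applications of L'Hôpital's rule the quotient is (-4/(2*x + 1)^2)/(-2); substituting x = 0 gives 2.

2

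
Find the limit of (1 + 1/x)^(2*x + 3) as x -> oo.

e^(2)

Let L be the limit and take ln: ln L = lim (2x + 3)·ln(1 + 1/x) = lim (2x + 3)·(1/x + O(1/x²)) = 2.
Hence L = e^(2).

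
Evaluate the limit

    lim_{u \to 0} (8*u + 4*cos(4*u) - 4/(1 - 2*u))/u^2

-48

Substitution gives 0/0 (the numerator vanishes to order 2).
Expand each term to order u^2: the coefficient of u^2 in -4·1/(1 - 2u) is -16 and in 4·cos(4u) is -32.
Lower-order terms cancel with the polynomial part, so the numerator is (-48)·u^2 + o(u^2), and the limit is (-48)/(1) = -48.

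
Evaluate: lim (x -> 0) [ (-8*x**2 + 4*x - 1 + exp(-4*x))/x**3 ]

-32/3

Direct substitution gives 0/0.
Apply L'Hôpital: lim (-16*x + 4 - 4*e^(-4*x))/(3*x^2), still 0/0.
Apply L'Hôpital: lim (-16 + 16*e^(-4*x))/(6*x), still 0/0.
After 3 applications of L'Hôpital's rule the quotient is (-64*e^(-4*x))/(6); substituting x = 0 gives -32/3.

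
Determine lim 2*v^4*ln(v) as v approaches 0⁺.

This is a 0·(−∞) form. Rewrite as 2·ln(v) / v^(−4) and apply L'Hôpital:
the derivative quotient is 2·(1/v) / (−4·v^(−5)) = (-2/4)·v^4 → 0.

0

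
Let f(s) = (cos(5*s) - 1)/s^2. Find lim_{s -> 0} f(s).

-25/2

Direct substitution gives 0/0.
Apply L'Hôpital: lim (-5*sin(5*s))/(2*s), still 0/0.
After 2 applications of L'Hôpital's rule the quotient is (-25*cos(5*s))/(2); substituting s = 0 gives -25/2.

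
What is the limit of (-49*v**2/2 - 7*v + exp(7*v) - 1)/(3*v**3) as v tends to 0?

Direct substitution gives 0/0.
Apply L'Hôpital: lim (-49*v + 7*e^(7*v) - 7)/(9*v^2), still 0/0.
Apply L'Hôpital: lim (49*e^(7*v) - 49)/(18*v), still 0/0.
After 3 applications of L'Hôpital's rule the quotient is (343*e^(7*v))/(18); substituting v = 0 gives 343/18.

343/18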